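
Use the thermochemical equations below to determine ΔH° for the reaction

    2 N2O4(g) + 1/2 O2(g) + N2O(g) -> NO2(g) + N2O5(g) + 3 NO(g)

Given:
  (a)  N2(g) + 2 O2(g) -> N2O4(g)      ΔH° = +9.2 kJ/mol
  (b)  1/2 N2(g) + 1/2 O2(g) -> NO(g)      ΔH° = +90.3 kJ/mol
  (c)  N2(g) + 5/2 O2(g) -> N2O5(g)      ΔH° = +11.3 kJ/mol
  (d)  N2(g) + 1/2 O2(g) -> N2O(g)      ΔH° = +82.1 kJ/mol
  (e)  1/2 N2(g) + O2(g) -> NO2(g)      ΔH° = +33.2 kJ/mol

(a) reversed and × 2: (-2)·(+9.2) = -18.4 kJ/mol
(b) × 3: (3)·(+90.3) = +270.9 kJ/mol
(c) as written: +11.3 kJ/mol
(d) reversed: -82.1 kJ/mol
(e) as written: +33.2 kJ/mol
Combining the equations, ΔH° = (-2)·(+9.2) + (3)·(+90.3) + (1)·(+11.3) + (-1)·(+82.1) + (1)·(+33.2) = 214.9 kJ/mol

ΔH° = 214.9 kJ/mol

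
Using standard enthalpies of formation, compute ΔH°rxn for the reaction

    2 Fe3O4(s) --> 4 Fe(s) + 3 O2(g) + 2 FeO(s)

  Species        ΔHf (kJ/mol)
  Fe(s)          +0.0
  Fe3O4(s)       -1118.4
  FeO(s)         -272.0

Products: 4·(+0.0) + 3·(+0.0) + 2·(-272.0) = -544.0
Reactants: 2·(-1118.4) = -2236.8
ΔH°rxn = (-544.0) − (-2236.8) = 1692.8 kJ/mol

ΔH°rxn = 1692.8 kJ/mol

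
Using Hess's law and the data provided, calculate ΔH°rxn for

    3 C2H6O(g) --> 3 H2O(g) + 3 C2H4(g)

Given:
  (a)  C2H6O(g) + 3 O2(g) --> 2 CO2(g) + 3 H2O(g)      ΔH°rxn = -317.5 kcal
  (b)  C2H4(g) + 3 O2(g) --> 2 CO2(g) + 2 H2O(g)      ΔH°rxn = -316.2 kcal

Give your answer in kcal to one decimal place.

(a) × 3: (3)·(-317.5) = -952.5 kcal
(b) reversed and × 3: (-3)·(-316.2) = +948.6 kcal
Summing the manipulated equations, ΔH°rxn = (-952.5) + (+948.6) = -3.9 kcal

ΔH°rxn = -3.9 kcal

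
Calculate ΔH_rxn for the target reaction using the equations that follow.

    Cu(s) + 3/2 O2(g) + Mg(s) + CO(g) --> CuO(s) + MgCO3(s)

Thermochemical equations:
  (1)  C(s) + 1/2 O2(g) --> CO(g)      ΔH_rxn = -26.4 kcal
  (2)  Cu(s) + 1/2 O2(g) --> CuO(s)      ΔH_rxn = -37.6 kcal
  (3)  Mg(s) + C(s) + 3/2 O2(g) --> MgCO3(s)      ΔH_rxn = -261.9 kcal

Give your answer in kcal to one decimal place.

(1) reversed: +26.4 kcal
(2) as written: -37.6 kcal
(3) as written: -261.9 kcal
Combining the equations, ΔH_rxn = (-1)·(-26.4) + (1)·(-37.6) + (1)·(-261.9) = -273.1 kcal

ΔH_rxn = -273.1 kcal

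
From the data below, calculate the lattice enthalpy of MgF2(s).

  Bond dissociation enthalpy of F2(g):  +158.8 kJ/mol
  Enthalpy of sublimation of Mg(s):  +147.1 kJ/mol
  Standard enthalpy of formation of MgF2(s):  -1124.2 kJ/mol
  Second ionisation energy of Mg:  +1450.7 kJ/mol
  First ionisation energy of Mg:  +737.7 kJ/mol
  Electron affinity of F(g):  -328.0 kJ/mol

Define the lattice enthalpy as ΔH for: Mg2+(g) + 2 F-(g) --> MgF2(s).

ΔHf° = 1·ΔHsub + 1·(ΣIE) + 1·D(F2) + 2·EA + U
-1124.2 = 1·(+147.1) + 1·(+2188.4) + 1·(+158.8) + 2·(-328.0) + U
U = -1124.2 − (+1838.3) = -2962.5 kJ/mol

U = -2962.5 kJ/mol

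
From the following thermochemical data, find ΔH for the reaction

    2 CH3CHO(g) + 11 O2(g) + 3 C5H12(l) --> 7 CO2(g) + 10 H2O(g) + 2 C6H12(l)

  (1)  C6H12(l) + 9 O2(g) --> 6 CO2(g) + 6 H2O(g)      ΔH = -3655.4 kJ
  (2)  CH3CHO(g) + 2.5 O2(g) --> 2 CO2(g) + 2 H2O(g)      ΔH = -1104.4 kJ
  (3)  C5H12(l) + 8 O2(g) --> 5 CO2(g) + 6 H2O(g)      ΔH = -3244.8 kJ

ΔH = -4632.4 kJ

(1) reversed and × 2: (-2)·(-3655.4) = +7310.8 kJ
(2) × 2: (2)·(-1104.4) = -2208.8 kJ
(3) × 3: (3)·(-3244.8) = -9734.4 kJ
ΔH = (+7310.8) + (-2208.8) + (-9734.4) = -4632.4 kJ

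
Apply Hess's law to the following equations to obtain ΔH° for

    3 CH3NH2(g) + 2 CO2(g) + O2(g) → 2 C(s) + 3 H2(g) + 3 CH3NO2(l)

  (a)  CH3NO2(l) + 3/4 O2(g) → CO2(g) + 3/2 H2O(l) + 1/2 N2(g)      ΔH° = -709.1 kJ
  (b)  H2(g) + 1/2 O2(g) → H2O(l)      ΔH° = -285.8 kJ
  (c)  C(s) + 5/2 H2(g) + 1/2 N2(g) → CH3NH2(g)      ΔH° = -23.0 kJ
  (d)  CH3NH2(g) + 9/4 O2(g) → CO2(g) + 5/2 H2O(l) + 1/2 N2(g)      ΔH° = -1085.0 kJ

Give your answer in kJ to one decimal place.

ΔH° = 516.7 kJ

(a) reversed and × 3: (-3)·(-709.1) = +2127.3 kJ
(b) × 2: (2)·(-285.8) = -571.6 kJ
(c) reversed and × 2: (-2)·(-23.0) = +46.0 kJ
(d) as written: -1085.0 kJ
ΔH° = (+2127.3) + (-571.6) + (+46.0) + (-1085.0) = 516.7 kJ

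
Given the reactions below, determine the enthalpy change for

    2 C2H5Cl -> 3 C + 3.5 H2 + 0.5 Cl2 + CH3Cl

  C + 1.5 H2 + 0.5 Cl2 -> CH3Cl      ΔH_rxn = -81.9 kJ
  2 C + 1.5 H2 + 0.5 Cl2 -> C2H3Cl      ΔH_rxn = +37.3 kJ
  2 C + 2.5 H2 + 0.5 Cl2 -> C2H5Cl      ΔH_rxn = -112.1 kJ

equation 1 as written (CH3Cl already on the product side): -81.9 kJ
equation 2: not needed (C2H3Cl appears nowhere else).
equation 3 reversed and × 2 (C2H5Cl must end up as a reactant; scale by 2 for the 2 C2H5Cl): (-2)·(-112.1) = +224.2 kJ
Since enthalpy is a state function, ΔH_rxn = (-81.9) + (+224.2) = 142.3 kJ

ΔH_rxn = 142.3 kJ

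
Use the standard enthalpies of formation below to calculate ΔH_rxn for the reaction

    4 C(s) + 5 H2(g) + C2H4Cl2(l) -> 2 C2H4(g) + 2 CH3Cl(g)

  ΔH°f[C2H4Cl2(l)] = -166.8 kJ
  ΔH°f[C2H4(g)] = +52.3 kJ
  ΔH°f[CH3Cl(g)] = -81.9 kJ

ΔH_rxn = 107.6 kJ

Products: 2·(+52.3) + 2·(-81.9) = -59.2
Reactants: 4·(+0.0) + 5·(+0.0) + 1·(-166.8) = -166.8
ΔH_rxn = (-59.2) − (-166.8) = 107.6 kJ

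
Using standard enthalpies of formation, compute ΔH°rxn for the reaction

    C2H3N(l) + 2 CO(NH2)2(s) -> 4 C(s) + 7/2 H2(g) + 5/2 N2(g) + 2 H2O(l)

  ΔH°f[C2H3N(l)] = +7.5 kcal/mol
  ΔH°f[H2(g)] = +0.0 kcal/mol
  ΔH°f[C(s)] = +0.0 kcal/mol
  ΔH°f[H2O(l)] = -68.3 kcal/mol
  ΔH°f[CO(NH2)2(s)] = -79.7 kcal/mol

Products: 4·(+0.0) + 7/2·(+0.0) + 5/2·(+0.0) + 2·(-68.3) = -136.6
Reactants: 1·(+7.5) + 2·(-79.7) = -151.9
ΔH°rxn = (-136.6) − (-151.9) = 15.3 kcal/mol

ΔH°rxn = 15.3 kcal/mol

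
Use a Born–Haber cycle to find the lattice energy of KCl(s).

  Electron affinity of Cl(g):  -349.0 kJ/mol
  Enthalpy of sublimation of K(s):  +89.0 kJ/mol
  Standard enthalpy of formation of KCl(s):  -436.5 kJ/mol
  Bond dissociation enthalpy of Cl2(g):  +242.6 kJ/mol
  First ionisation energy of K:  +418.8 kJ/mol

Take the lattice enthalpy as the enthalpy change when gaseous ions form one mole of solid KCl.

U = -716.6 kJ/mol

ΔHf° = 1·ΔHsub + 1·(ΣIE) + 1/2·D(Cl2) + 1·EA + U
-436.5 = 1·(+89.0) + 1·(+418.8) + 1/2·(+242.6) + 1·(-349.0) + U
U = -436.5 − (+280.1) = -716.6 kJ/mol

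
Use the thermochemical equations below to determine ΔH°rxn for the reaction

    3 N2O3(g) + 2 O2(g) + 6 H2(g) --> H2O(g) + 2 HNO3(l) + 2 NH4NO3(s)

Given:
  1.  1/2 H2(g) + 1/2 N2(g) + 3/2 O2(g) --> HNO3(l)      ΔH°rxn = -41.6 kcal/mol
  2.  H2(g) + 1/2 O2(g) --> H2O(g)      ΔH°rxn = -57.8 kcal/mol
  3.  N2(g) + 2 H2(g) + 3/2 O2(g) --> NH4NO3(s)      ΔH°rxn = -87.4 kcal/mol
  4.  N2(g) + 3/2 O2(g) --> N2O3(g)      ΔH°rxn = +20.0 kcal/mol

eq. 1 × 2: (2)·(-41.6) = -83.2 kcal/mol
eq. 2 as written: -57.8 kcal/mol
eq. 3 × 2: (2)·(-87.4) = -174.8 kcal/mol
eq. 4 reversed and × 3: (-3)·(+20.0) = -60.0 kcal/mol
Since enthalpy is a state function, ΔH°rxn = (2)·(-41.6) + (1)·(-57.8) + (2)·(-87.4) + (-3)·(+20.0) = -375.8 kcal/mol

ΔH°rxn = -375.8 kcal/mol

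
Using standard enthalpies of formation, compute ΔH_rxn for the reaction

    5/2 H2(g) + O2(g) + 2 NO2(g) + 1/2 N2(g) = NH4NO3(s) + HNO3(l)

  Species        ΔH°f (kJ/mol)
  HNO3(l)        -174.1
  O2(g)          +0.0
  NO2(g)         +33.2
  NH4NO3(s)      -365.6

ΔH°rxn = Σ nΔHf°(products) − Σ nΔHf°(reactants).
Products: 1·(-365.6) + 1·(-174.1) = -539.7
Reactants: 5/2·(+0.0) + 1·(+0.0) + 2·(+33.2) + 1/2·(+0.0) = +66.4
ΔH_rxn = (-539.7) − (+66.4) = -606.1 kJ/mol

ΔH_rxn = -606.1 kJ/mol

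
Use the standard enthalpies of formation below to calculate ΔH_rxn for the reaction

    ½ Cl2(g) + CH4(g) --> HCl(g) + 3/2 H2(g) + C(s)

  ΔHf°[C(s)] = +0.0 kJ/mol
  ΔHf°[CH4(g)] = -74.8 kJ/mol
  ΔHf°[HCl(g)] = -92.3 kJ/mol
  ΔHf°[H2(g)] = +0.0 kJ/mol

ΔH°rxn = Σ nΔHf°(products) − Σ nΔHf°(reactants).
Products: 1·(-92.3) + 3/2·(+0.0) + 1·(+0.0) = -92.3
Reactants: 1/2·(+0.0) + 1·(-74.8) = -74.8
ΔH_rxn = (-92.3) − (-74.8) = -17.5 kJ/mol

ΔH_rxn = -17.5 kJ/mol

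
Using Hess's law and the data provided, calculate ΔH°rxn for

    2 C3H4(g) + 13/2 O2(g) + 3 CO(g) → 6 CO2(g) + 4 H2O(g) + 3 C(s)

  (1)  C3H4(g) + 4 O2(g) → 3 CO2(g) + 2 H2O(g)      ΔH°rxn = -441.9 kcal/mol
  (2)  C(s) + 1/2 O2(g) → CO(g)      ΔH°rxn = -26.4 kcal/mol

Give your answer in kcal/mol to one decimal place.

ΔH°rxn = -804.6 kcal/mol

(1) × 2: (2)·(-441.9) = -883.8 kcal/mol
(2) reversed and × 3: (-3)·(-26.4) = +79.2 kcal/mol
ΔH°rxn = (-883.8) + (+79.2) = -804.6 kcal/mol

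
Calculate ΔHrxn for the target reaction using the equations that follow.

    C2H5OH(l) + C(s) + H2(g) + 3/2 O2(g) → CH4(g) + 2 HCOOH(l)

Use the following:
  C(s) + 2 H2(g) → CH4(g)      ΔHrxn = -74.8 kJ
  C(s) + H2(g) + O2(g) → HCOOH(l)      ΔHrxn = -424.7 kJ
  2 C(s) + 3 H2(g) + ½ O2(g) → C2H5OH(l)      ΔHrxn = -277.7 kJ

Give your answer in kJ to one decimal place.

equation 1 as written: -74.8 kJ
equation 2 × 2: (2)·(-424.7) = -849.4 kJ
equation 3 reversed: +277.7 kJ
Summing the manipulated equations, ΔHrxn = (1)·(-74.8) + (2)·(-424.7) + (-1)·(-277.7) = -646.5 kJ

ΔHrxn = -646.5 kJ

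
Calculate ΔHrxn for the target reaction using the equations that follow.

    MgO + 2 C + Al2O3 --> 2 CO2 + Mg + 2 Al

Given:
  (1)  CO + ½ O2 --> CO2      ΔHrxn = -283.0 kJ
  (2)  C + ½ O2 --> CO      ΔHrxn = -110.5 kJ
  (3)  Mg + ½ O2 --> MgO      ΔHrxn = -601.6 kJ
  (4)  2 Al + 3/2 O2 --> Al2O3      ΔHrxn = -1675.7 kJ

ΔHrxn = 1490.3 kJ

(1) × 2 (scale by 2 for the 2 CO2): (2)·(-283.0) = -566.0 kJ
(2) × 2 (scale by 2 for the 2 C): (2)·(-110.5) = -221.0 kJ
(3) reversed (MgO must end up as a reactant): +601.6 kJ
(4) reversed (Al2O3 must end up as a reactant): +1675.7 kJ
By Hess's law, ΔHrxn = (2)·(-283.0) + (2)·(-110.5) + (-1)·(-601.6) + (-1)·(-1675.7) = 1490.3 kJ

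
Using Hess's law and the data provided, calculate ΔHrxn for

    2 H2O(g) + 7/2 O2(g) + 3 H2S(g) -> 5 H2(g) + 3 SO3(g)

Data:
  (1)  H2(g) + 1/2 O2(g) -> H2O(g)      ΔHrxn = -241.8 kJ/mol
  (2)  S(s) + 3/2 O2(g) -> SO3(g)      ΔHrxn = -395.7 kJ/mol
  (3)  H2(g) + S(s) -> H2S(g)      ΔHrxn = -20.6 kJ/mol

(1) reversed and × 2 (H2O(g) must end up as a reactant; ×2 to match 2 H2O(g) in the target): (-2)·(-241.8) = +483.6 kJ/mol
(2) × 3 (×3 to match 3 SO3(g) in the target): (3)·(-395.7) = -1187.1 kJ/mol
(3) reversed and × 3 (H2S(g) must end up as a reactant; scale by 3 for the 3 H2S(g)): (-3)·(-20.6) = +61.8 kJ/mol
By Hess's law, ΔHrxn = (-2)·(-241.8) + (3)·(-395.7) + (-3)·(-20.6) = -641.7 kJ/mol

ΔHrxn = -641.7 kJ/mol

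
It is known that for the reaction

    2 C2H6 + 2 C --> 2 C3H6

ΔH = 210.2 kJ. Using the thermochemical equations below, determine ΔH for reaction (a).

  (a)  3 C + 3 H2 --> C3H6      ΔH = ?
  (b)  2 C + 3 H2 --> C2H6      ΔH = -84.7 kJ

(a) × 2: contributes 2·x
(b) reversed and × 2: (-2)·(-84.7) = +169.4 kJ
+210.2 = (+169.4) + 2·x
x = (+210.2 − (+169.4)) / (2) = 20.4 kJ

ΔH = 20.4 kJ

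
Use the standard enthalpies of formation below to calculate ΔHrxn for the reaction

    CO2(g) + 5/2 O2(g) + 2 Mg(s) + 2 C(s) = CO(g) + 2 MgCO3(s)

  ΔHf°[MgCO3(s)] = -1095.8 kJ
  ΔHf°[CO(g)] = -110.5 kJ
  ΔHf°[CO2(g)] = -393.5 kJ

Products: 1·(-110.5) + 2·(-1095.8) = -2302.1
Reactants: 1·(-393.5) + 5/2·(+0.0) + 2·(+0.0) + 2·(+0.0) = -393.5
ΔHrxn = (-2302.1) − (-393.5) = -1908.6 kJ

ΔHrxn = -1908.6 kJ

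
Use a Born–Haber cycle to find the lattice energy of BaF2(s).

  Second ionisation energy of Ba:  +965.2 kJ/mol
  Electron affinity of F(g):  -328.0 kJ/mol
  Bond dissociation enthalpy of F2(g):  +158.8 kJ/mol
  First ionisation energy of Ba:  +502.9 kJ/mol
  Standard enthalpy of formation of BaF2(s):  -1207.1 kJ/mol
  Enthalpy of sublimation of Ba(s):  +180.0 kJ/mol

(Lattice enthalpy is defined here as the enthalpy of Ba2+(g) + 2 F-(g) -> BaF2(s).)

ΔHf° = 1·ΔHsub + 1·(ΣIE) + 1·D(F2) + 2·EA + U
-1207.1 = 1·(+180.0) + 1·(+1468.1) + 1·(+158.8) + 2·(-328.0) + U
U = -1207.1 − (+1150.9) = -2358.0 kJ/mol

U = -2358.0 kJ/mol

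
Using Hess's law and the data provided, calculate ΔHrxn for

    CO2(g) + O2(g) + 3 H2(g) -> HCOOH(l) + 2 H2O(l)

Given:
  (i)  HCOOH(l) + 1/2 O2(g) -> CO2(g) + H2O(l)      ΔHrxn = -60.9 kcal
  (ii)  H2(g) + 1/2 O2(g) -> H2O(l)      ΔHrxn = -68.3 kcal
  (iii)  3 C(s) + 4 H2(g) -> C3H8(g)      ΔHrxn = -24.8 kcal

ΔHrxn = -144.0 kcal

(i) reversed (HCOOH(l) must end up as a product): +60.9 kcal
(ii) × 3: (3)·(-68.3) = -204.9 kcal
(iii): not needed (C(s) appears nowhere else).
Since enthalpy is a state function, ΔHrxn = (-1)·(-60.9) + (3)·(-68.3) = -144.0 kcal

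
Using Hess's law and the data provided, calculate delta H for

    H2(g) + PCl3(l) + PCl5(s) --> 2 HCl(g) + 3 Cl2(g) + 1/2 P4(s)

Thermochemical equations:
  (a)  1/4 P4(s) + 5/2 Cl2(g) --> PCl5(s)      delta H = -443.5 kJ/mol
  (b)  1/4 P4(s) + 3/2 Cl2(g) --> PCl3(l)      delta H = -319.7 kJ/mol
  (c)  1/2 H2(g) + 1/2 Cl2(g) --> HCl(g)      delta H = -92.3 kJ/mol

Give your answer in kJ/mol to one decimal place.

delta H = 578.6 kJ/mol

(a) reversed (PCl5(s) must end up as a reactant): +443.5 kJ/mol
(b) reversed (PCl3(l) must end up as a reactant): +319.7 kJ/mol
(c) × 2 (scale by 2 for the 2 HCl(g)): (2)·(-92.3) = -184.6 kJ/mol
delta H = (-1)·(-443.5) + (-1)·(-319.7) + (2)·(-92.3) = 578.6 kJ/mol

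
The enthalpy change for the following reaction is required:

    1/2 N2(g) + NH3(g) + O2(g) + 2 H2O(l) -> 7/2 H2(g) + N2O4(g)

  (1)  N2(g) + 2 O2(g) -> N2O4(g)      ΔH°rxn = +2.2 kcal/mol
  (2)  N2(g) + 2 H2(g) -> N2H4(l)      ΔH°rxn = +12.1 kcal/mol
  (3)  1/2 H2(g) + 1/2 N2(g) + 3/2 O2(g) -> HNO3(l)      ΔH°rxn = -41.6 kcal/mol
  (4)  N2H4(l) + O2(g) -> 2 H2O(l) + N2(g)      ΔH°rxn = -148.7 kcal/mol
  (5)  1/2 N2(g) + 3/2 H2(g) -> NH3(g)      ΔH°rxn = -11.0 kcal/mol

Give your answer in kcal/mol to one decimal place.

(1) as written (N2O4(g) already on the product side): +2.2 kcal/mol
(2) reversed: -12.1 kcal/mol
(3): not needed (HNO3(l) appears nowhere else).
(4) reversed (reverse to put H2O(l) on the reactant side): +148.7 kcal/mol
(5) reversed (NH3(g) must end up as a reactant): +11.0 kcal/mol
Since enthalpy is a state function, ΔH°rxn = (1)·(+2.2) + (-1)·(+12.1) + (-1)·(-148.7) + (-1)·(-11.0) = 149.8 kcal/mol

ΔH°rxn = 149.8 kcal/mol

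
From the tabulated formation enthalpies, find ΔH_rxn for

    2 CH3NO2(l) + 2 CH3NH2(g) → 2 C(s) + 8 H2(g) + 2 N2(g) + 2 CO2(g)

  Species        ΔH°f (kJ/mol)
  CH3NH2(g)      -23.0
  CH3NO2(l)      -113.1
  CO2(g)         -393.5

ΔH°rxn = Σ nΔHf°(products) − Σ nΔHf°(reactants).
Products: 2·(+0.0) + 8·(+0.0) + 2·(+0.0) + 2·(-393.5) = -787.0
Reactants: 2·(-113.1) + 2·(-23.0) = -272.2
ΔH_rxn = (-787.0) − (-272.2) = -514.8 kJ/mol

ΔH_rxn = -514.8 kJ/mol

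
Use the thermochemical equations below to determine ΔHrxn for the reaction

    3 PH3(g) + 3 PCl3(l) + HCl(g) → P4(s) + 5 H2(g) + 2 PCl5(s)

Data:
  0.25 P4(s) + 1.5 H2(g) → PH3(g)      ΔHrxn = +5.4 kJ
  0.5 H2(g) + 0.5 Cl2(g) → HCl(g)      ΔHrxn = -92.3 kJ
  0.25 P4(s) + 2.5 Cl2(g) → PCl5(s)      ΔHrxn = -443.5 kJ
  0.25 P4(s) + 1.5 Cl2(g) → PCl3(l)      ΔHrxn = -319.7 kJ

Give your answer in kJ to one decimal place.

equation 1 reversed and × 3 (reverse to put PH3(g) on the reactant side; ×3 to match 3 PH3(g) in the target): (-3)·(+5.4) = -16.2 kJ
equation 2 reversed (HCl(g) must end up as a reactant): +92.3 kJ
equation 3 × 2 (scale by 2 for the 2 PCl5(s)): (2)·(-443.5) = -887.0 kJ
equation 4 reversed and × 3 (PCl3(l) must end up as a reactant; scale by 3 for the 3 PCl3(l)): (-3)·(-319.7) = +959.1 kJ
ΔHrxn = (-3)·(+5.4) + (-1)·(-92.3) + (2)·(-443.5) + (-3)·(-319.7) = 148.2 kJ

ΔHrxn = 148.2 kJ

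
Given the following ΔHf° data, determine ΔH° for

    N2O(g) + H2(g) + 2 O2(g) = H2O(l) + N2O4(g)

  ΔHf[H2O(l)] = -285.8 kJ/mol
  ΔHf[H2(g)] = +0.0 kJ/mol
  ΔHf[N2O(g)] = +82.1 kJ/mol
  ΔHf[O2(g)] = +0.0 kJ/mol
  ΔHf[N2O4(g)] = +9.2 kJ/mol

Products: 1·(-285.8) + 1·(+9.2) = -276.6
Reactants: 1·(+82.1) + 1·(+0.0) + 2·(+0.0) = +82.1
ΔH° = (-276.6) − (+82.1) = -358.7 kJ/mol

ΔH° = -358.7 kJ/mol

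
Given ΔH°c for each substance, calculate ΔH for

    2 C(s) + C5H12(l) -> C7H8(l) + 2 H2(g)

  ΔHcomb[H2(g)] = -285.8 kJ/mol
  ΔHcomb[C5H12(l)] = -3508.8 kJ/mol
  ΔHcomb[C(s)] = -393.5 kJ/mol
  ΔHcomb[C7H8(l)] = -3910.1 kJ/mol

ΔH = 185.9 kJ/mol

With combustion enthalpies, reactants minus products:
= [2·(-393.5) + 1·(-3508.8)] − [1·(-3910.1) + 2·(-285.8)]
= 185.9 kJ/mol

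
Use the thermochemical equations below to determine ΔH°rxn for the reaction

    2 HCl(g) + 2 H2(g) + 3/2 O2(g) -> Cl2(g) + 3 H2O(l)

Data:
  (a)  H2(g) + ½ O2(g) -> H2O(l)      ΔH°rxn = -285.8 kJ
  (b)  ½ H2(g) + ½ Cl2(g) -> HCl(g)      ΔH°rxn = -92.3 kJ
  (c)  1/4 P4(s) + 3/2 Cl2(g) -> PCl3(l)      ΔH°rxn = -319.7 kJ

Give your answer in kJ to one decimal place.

(a) × 3 (×3 to match 3 H2O(l) in the target): (3)·(-285.8) = -857.4 kJ
(b) reversed and × 2 (HCl(g) must end up as a reactant; scale by 2 for the 2 HCl(g)): (-2)·(-92.3) = +184.6 kJ
(c): not needed (P4(s) appears nowhere else).
ΔH°rxn = (-857.4) + (+184.6) = -672.8 kJ

ΔH°rxn = -672.8 kJ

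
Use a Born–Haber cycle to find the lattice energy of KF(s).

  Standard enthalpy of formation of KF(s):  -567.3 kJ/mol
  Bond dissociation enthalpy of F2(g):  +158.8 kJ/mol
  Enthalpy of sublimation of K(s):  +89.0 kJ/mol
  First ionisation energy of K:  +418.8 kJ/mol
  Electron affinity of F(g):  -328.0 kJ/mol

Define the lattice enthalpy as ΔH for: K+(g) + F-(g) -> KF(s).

U = -826.5 kJ/mol

ΔHf° = 1·ΔHsub + 1·(ΣIE) + 1/2·D(F2) + 1·EA + U
-567.3 = 1·(+89.0) + 1·(+418.8) + 1/2·(+158.8) + 1·(-328.0) + U
U = -567.3 − (+259.2) = -826.5 kJ/mol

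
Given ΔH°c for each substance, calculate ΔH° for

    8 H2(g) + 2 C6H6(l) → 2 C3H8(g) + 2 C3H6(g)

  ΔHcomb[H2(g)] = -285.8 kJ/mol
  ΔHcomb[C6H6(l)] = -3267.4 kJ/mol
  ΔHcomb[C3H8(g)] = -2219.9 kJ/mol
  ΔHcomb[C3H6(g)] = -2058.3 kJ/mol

ΔH° = -264.8 kJ/mol

Using ΔH = Σ nΔHc°(reactants) − Σ nΔHc°(products):
= [8·(-285.8) + 2·(-3267.4)] − [2·(-2219.9) + 2·(-2058.3)]
= -264.8 kJ/mol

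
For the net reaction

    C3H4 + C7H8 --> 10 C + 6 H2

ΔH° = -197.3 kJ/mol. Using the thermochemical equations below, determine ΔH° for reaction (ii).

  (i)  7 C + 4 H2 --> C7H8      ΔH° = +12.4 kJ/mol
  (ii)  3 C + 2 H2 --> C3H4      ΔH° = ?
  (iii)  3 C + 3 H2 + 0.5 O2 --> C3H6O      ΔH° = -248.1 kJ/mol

(i) reversed: -12.4 kJ/mol
(ii) reversed: contributes −x
(iii): not needed.
-197.3 = (-12.4) − x
x = (-197.3 − (-12.4)) / (-1) = 184.9 kJ/mol

ΔH° = 184.9 kJ/mol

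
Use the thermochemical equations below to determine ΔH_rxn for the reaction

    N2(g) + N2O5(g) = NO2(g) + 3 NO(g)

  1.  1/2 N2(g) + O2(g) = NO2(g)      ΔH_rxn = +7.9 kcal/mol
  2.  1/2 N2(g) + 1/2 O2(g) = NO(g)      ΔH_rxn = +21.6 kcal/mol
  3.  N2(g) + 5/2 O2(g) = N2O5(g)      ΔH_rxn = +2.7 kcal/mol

ΔH_rxn = 70.0 kcal/mol

eq. 1 as written: +7.9 kcal/mol
eq. 2 × 3: (3)·(+21.6) = +64.8 kcal/mol
eq. 3 reversed: -2.7 kcal/mol
Summing the manipulated equations, ΔH_rxn = (1)·(+7.9) + (3)·(+21.6) + (-1)·(+2.7) = 70.0 kcal/mol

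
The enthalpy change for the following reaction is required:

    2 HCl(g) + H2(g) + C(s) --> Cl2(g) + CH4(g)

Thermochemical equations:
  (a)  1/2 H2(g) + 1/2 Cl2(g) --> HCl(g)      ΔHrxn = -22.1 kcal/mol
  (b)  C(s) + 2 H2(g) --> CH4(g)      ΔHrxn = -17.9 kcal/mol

(a) reversed and × 2: (-2)·(-22.1) = +44.2 kcal/mol
(b) as written: -17.9 kcal/mol
ΔHrxn = (+44.2) + (-17.9) = 26.3 kcal/mol

ΔHrxn = 26.3 kcal/mol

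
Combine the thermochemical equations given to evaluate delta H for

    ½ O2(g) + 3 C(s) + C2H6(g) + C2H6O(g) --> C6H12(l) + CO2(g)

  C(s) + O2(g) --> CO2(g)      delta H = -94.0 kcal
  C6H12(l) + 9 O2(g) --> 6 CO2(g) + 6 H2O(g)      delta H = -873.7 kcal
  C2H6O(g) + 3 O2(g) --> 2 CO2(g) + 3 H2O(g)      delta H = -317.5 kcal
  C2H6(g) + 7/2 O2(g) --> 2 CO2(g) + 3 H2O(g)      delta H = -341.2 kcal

equation 1 × 3: (3)·(-94.0) = -282.0 kcal
equation 2 reversed: +873.7 kcal
equation 3 as written: -317.5 kcal
equation 4 as written: -341.2 kcal
Since enthalpy is a state function, delta H = (-282.0) + (+873.7) + (-317.5) + (-341.2) = -67.0 kcal

delta H = -67.0 kcal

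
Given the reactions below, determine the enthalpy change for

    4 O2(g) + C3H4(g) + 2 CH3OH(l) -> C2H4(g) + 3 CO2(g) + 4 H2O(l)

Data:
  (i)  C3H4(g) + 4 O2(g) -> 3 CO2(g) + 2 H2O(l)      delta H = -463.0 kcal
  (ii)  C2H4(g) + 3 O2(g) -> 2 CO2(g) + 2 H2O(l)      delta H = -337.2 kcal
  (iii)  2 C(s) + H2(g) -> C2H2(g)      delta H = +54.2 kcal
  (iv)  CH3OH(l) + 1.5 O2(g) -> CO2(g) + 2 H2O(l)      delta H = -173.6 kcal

(i) as written: -463.0 kcal
(ii) reversed: +337.2 kcal
(iii): not needed.
(iv) × 2: (2)·(-173.6) = -347.2 kcal
Summing the manipulated equations, delta H = (-463.0) + (+337.2) + (-347.2) = -473.0 kcal

delta H = -473.0 kcal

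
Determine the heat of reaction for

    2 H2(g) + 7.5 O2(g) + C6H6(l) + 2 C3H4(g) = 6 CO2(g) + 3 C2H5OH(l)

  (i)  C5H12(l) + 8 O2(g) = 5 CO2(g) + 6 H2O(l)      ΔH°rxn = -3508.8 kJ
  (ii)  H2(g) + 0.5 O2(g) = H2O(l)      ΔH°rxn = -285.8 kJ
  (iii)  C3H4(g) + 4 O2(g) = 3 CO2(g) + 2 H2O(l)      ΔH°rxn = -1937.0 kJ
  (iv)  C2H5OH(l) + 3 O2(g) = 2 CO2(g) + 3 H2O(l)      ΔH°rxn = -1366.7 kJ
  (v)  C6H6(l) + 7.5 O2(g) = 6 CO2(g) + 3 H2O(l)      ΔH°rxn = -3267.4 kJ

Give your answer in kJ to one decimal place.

(i): not needed.
(ii) × 2: (2)·(-285.8) = -571.6 kJ
(iii) × 2: (2)·(-1937.0) = -3874.0 kJ
(iv) reversed and × 3: (-3)·(-1366.7) = +4100.1 kJ
(v) as written: -3267.4 kJ
Summing the manipulated equations, ΔH°rxn = (2)·(-285.8) + (2)·(-1937.0) + (-3)·(-1366.7) + (1)·(-3267.4) = -3612.9 kJ

ΔH°rxn = -3612.9 kJ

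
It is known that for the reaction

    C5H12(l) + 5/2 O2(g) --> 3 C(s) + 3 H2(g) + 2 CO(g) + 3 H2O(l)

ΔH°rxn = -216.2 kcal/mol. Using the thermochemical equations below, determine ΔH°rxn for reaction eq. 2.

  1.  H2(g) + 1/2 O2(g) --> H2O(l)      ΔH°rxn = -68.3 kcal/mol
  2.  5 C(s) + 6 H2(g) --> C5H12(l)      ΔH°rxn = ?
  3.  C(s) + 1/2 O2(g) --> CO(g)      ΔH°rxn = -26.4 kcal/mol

ΔH°rxn = -41.5 kcal/mol

eq. 1 × 3: (3)·(-68.3) = -204.9 kcal/mol
eq. 2 reversed: contributes −x
eq. 3 × 2: (2)·(-26.4) = -52.8 kcal/mol
-216.2 = (-204.9) + (-52.8) − x
x = (-216.2 − (-257.7)) / (-1) = -41.5 kcal/mol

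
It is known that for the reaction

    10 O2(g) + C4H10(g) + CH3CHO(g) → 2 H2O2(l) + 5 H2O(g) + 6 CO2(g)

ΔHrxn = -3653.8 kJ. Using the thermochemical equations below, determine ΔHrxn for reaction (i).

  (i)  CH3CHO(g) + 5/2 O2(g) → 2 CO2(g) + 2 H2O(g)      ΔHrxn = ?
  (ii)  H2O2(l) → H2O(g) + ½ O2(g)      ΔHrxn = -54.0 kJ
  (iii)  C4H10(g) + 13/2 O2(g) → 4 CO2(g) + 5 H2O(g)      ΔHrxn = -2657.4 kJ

(i) as written (CH3CHO(g) already on the reactant side): contributes x
(ii) reversed and × 2 (reverse to put H2O2(l) on the product side; scale by 2 for the 2 H2O2(l)): (-2)·(-54.0) = +108.0 kJ
(iii) as written (C4H10(g) already on the reactant side): -2657.4 kJ
-3653.8 = (+108.0) + (-2657.4) + x
x = (-3653.8 − (-2549.4)) / (1) = -1104.4 kJ

ΔHrxn = -1104.4 kJ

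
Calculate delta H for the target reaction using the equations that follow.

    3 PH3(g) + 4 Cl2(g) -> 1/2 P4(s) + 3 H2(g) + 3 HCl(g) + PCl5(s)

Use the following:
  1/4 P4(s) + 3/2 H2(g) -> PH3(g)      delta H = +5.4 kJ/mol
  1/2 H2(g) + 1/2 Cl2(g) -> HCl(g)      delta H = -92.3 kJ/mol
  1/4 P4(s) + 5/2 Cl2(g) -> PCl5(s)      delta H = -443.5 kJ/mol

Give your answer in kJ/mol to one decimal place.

delta H = -736.6 kJ/mol

equation 1 reversed and × 3: (-3)·(+5.4) = -16.2 kJ/mol
equation 2 × 3: (3)·(-92.3) = -276.9 kJ/mol
equation 3 as written: -443.5 kJ/mol
Combining the equations, delta H = (-3)·(+5.4) + (3)·(-92.3) + (1)·(-443.5) = -736.6 kJ/mol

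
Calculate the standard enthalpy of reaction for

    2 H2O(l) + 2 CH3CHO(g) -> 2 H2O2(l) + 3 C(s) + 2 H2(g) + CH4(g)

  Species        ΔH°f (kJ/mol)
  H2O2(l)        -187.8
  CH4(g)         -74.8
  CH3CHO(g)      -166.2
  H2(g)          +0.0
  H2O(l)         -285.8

ΔH° = 453.6 kJ/mol

ΔH°rxn = Σ nΔHf°(products) − Σ nΔHf°(reactants).
Products: 2·(-187.8) + 3·(+0.0) + 2·(+0.0) + 1·(-74.8) = -450.4
Reactants: 2·(-285.8) + 2·(-166.2) = -904.0
ΔH° = (-450.4) − (-904.0) = 453.6 kJ/mol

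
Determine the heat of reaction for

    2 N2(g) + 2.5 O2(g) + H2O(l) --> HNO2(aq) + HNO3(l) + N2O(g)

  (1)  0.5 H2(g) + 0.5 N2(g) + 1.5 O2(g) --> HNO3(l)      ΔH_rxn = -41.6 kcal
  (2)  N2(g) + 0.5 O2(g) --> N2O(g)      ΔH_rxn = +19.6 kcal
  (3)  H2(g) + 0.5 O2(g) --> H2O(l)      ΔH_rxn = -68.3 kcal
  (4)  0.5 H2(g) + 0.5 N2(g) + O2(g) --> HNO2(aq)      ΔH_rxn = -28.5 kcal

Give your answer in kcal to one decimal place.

(1) as written: -41.6 kcal
(2) as written: +19.6 kcal
(3) reversed: +68.3 kcal
(4) as written: -28.5 kcal
ΔH_rxn = (1)·(-41.6) + (1)·(+19.6) + (-1)·(-68.3) + (1)·(-28.5) = 17.8 kcal

ΔH_rxn = 17.8 kcal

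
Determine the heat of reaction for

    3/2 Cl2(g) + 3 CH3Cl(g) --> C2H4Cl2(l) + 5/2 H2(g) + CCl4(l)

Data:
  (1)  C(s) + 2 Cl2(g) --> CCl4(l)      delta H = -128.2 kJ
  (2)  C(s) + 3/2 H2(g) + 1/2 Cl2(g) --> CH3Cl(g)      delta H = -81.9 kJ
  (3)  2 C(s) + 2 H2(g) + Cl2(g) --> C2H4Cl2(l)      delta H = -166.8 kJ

delta H = -49.3 kJ

(1) as written: -128.2 kJ
(2) reversed and × 3: (-3)·(-81.9) = +245.7 kJ
(3) as written: -166.8 kJ
Summing the manipulated equations, delta H = (1)·(-128.2) + (-3)·(-81.9) + (1)·(-166.8) = -49.3 kJ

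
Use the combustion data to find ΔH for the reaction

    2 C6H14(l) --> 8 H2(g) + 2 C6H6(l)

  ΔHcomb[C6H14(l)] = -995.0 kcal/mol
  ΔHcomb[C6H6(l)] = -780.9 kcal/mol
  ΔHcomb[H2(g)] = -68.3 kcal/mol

With combustion enthalpies, reactants minus products:
= [2·(-995.0)] − [8·(-68.3) + 2·(-780.9)]
= 118.2 kcal/mol

ΔH = 118.2 kcal/mol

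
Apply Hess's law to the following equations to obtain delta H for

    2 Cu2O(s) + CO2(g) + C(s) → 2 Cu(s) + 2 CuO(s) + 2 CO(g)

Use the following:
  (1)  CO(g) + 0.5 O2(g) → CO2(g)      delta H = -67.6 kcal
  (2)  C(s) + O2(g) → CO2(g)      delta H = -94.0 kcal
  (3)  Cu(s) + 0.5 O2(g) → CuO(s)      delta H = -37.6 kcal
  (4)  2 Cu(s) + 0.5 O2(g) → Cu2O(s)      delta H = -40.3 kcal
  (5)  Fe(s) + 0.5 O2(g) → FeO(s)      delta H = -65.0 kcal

(1) reversed and × 2 (CO(g) must end up as a product; scale by 2 for the 2 CO(g)): (-2)·(-67.6) = +135.2 kcal
(2) as written (C(s) already on the reactant side): -94.0 kcal
(3) × 2 (×2 to match 2 CuO(s) in the target): (2)·(-37.6) = -75.2 kcal
(4) reversed and × 2 (Cu2O(s) must end up as a reactant; ×2 to match 2 Cu2O(s) in the target): (-2)·(-40.3) = +80.6 kcal
(5): not needed (Fe(s) appears nowhere else).
delta H = (-2)·(-67.6) + (1)·(-94.0) + (2)·(-37.6) + (-2)·(-40.3) = 46.6 kcal

delta H = 46.6 kcal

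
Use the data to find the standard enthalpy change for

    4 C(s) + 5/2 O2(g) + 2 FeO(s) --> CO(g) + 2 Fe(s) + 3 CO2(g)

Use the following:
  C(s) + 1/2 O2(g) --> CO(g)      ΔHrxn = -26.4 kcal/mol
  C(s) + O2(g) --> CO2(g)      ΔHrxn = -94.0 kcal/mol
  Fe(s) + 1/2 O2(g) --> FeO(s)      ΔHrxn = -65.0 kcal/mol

ΔHrxn = -178.4 kcal/mol

equation 1 as written (CO(g) already on the product side): -26.4 kcal/mol
equation 2 × 3 (scale by 3 for the 3 CO2(g)): (3)·(-94.0) = -282.0 kcal/mol
equation 3 reversed and × 2 (reverse to put FeO(s) on the reactant side; scale by 2 for the 2 FeO(s)): (-2)·(-65.0) = +130.0 kcal/mol
Since enthalpy is a state function, ΔHrxn = (1)·(-26.4) + (3)·(-94.0) + (-2)·(-65.0) = -178.4 kcal/mol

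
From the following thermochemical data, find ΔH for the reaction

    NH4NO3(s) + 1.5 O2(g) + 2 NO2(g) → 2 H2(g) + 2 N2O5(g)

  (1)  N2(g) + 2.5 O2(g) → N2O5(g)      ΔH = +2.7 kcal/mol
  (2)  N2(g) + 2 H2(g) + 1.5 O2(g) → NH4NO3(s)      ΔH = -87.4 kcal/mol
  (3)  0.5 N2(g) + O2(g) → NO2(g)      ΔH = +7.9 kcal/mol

ΔH = 77.0 kcal/mol

(1) × 2: (2)·(+2.7) = +5.4 kcal/mol
(2) reversed: +87.4 kcal/mol
(3) reversed and × 2: (-2)·(+7.9) = -15.8 kcal/mol
Combining the equations, ΔH = (2)·(+2.7) + (-1)·(-87.4) + (-2)·(+7.9) = 77.0 kcal/mol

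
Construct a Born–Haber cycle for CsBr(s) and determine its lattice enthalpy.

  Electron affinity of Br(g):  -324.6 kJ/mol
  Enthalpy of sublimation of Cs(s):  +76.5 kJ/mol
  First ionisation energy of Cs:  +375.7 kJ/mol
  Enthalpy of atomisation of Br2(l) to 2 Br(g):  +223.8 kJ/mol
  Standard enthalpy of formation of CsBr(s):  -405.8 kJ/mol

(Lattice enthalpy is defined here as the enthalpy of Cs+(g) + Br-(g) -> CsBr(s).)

U = -645.3 kJ/mol

ΔHf° = 1·ΔHsub + 1·(ΣIE) + 1/2·D(Br2) + 1·EA + U
-405.8 = 1·(+76.5) + 1·(+375.7) + 1/2·(+223.8) + 1·(-324.6) + U
U = -405.8 − (+239.5) = -645.3 kJ/mol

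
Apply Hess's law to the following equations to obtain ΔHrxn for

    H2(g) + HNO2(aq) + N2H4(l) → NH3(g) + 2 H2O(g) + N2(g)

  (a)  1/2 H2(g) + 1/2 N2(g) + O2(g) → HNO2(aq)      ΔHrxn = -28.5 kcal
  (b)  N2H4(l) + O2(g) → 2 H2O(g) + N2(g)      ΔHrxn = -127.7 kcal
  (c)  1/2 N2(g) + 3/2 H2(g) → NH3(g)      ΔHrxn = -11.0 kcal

ΔHrxn = -110.2 kcal

(a) reversed: +28.5 kcal
(b) as written: -127.7 kcal
(c) as written: -11.0 kcal
ΔHrxn = (+28.5) + (-127.7) + (-11.0) = -110.2 kcal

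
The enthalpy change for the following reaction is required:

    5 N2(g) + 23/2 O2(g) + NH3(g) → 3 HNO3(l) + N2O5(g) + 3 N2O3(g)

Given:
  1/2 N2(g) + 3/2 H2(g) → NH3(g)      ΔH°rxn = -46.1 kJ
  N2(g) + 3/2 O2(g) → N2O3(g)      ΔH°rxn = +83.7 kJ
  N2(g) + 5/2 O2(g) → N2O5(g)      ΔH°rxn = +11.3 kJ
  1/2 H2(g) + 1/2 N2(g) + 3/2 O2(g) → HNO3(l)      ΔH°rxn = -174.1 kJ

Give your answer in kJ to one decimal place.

equation 1 reversed: +46.1 kJ
equation 2 × 3: (3)·(+83.7) = +251.1 kJ
equation 3 as written: +11.3 kJ
equation 4 × 3: (3)·(-174.1) = -522.3 kJ
ΔH°rxn = (+46.1) + (+251.1) + (+11.3) + (-522.3) = -213.8 kJ

ΔH°rxn = -213.8 kJ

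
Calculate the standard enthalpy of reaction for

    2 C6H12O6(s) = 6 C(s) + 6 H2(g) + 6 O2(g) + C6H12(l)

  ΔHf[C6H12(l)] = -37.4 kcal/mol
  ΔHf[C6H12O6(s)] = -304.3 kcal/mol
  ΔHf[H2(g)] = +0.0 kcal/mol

ΔHrxn = 571.2 kcal/mol

Products: 6·(+0.0) + 6·(+0.0) + 6·(+0.0) + 1·(-37.4) = -37.4
Reactants: 2·(-304.3) = -608.6
ΔHrxn = (-37.4) − (-608.6) = 571.2 kcal/mol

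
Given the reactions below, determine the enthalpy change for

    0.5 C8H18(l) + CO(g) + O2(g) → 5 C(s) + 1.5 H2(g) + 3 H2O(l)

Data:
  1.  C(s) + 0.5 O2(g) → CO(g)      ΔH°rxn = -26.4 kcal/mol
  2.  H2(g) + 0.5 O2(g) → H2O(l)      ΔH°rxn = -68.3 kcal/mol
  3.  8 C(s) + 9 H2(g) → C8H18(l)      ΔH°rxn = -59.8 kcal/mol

eq. 1 reversed: +26.4 kcal/mol
eq. 2 × 3: (3)·(-68.3) = -204.9 kcal/mol
eq. 3 reversed and × 1/2: (-1/2)·(-59.8) = +29.9 kcal/mol
Summing the manipulated equations, ΔH°rxn = (+26.4) + (-204.9) + (+29.9) = -148.6 kcal/mol

ΔH°rxn = -148.6 kcal/mol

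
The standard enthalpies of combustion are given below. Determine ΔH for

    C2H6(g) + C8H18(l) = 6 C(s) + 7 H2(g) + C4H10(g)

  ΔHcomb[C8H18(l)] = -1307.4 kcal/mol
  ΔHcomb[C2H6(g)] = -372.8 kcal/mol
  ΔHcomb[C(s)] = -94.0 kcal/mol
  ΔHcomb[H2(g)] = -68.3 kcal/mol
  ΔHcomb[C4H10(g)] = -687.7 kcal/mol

With combustion enthalpies, reactants minus products:
= [1·(-372.8) + 1·(-1307.4)] − [6·(-94.0) + 7·(-68.3) + 1·(-687.7)]
= 49.6 kcal/mol

ΔH = 49.6 kcal/mol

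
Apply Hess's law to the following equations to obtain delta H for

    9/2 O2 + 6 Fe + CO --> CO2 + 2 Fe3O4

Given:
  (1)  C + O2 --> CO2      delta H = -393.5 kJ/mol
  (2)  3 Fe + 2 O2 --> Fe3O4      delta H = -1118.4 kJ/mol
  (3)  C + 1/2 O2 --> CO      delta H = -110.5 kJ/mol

(1) as written: -393.5 kJ/mol
(2) × 2: (2)·(-1118.4) = -2236.8 kJ/mol
(3) reversed: +110.5 kJ/mol
delta H = (-393.5) + (-2236.8) + (+110.5) = -2519.8 kJ/mol

delta H = -2519.8 kJ/mol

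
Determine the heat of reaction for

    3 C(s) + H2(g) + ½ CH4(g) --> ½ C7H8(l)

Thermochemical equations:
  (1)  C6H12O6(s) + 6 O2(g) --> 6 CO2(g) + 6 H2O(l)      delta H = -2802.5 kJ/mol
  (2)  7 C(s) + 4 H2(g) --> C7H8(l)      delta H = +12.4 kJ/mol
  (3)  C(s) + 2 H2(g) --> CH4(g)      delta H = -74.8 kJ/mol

delta H = 43.6 kJ/mol

(1): not needed.
(2) × 1/2: (1/2)·(+12.4) = +6.2 kJ/mol
(3) reversed and × 1/2: (-1/2)·(-74.8) = +37.4 kJ/mol
Combining the equations, delta H = (1/2)·(+12.4) + (-1/2)·(-74.8) = 43.6 kJ/mol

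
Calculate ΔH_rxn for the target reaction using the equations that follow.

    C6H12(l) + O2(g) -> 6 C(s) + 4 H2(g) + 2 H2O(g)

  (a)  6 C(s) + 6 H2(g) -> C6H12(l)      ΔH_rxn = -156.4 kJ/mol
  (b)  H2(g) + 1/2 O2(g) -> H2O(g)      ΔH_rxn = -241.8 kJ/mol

(a) reversed: +156.4 kJ/mol
(b) × 2: (2)·(-241.8) = -483.6 kJ/mol
Summing the manipulated equations, ΔH_rxn = (+156.4) + (-483.6) = -327.2 kJ/mol

ΔH_rxn = -327.2 kJ/mol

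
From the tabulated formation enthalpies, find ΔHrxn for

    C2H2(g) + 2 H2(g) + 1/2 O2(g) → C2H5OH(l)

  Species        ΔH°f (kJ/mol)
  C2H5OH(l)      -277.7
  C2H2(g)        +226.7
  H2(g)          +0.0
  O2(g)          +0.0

ΔHrxn = -504.4 kJ/mol

ΔH°rxn = Σ nΔHf°(products) − Σ nΔHf°(reactants).
Products: 1·(-277.7) = -277.7
Reactants: 1·(+226.7) + 2·(+0.0) + 1/2·(+0.0) = +226.7
ΔHrxn = (-277.7) − (+226.7) = -504.4 kJ/mol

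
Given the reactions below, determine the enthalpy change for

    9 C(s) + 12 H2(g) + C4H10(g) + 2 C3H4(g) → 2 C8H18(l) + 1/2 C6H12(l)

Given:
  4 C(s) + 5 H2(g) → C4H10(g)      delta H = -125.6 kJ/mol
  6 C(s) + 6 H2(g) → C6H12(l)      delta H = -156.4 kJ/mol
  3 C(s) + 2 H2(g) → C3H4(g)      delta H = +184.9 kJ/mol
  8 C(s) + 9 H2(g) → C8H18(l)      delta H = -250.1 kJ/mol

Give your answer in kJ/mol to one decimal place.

equation 1 reversed: +125.6 kJ/mol
equation 2 × 1/2: (1/2)·(-156.4) = -78.2 kJ/mol
equation 3 reversed and × 2: (-2)·(+184.9) = -369.8 kJ/mol
equation 4 × 2: (2)·(-250.1) = -500.2 kJ/mol
By Hess's law, delta H = (-1)·(-125.6) + (1/2)·(-156.4) + (-2)·(+184.9) + (2)·(-250.1) = -822.6 kJ/mol

delta H = -822.6 kJ/mol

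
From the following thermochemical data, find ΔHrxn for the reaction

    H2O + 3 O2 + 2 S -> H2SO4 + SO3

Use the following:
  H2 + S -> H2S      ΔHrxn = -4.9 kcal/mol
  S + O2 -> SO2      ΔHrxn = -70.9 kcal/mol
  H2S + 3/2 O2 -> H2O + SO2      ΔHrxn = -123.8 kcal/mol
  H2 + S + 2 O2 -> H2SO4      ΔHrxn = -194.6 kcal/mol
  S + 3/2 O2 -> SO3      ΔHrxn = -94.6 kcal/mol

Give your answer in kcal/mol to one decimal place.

equation 1 reversed: +4.9 kcal/mol
equation 2 as written: -70.9 kcal/mol
equation 3 reversed (H2O must end up as a reactant): +123.8 kcal/mol
equation 4 as written (H2SO4 already on the product side): -194.6 kcal/mol
equation 5 as written (SO3 already on the product side): -94.6 kcal/mol
Summing the manipulated equations, ΔHrxn = (+4.9) + (-70.9) + (+123.8) + (-194.6) + (-94.6) = -231.4 kcal/mol

ΔHrxn = -231.4 kcal/mol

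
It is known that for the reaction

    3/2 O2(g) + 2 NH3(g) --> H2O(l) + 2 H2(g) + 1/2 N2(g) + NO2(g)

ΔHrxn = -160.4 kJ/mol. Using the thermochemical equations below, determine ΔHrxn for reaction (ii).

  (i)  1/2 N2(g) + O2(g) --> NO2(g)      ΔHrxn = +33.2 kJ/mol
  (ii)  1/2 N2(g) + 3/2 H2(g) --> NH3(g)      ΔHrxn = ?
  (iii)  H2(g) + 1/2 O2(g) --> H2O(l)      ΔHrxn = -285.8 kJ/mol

ΔHrxn = -46.1 kJ/mol

(i) as written: +33.2 kJ/mol
(ii) reversed and × 2: contributes −2·x
(iii) as written: -285.8 kJ/mol
-160.4 = (+33.2) + (-285.8) − 2·x
x = (-160.4 − (-252.6)) / (-2) = -46.1 kJ/mol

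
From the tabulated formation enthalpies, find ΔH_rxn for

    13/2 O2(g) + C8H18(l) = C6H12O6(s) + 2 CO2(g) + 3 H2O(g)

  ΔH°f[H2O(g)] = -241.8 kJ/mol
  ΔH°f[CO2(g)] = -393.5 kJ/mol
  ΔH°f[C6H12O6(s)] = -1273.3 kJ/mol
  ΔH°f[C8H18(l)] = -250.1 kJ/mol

ΔH°rxn = Σ nΔHf°(products) − Σ nΔHf°(reactants).
Products: 1·(-1273.3) + 2·(-393.5) + 3·(-241.8) = -2785.7
Reactants: 13/2·(+0.0) + 1·(-250.1) = -250.1
ΔH_rxn = (-2785.7) − (-250.1) = -2535.6 kJ/mol

ΔH_rxn = -2535.6 kJ/mol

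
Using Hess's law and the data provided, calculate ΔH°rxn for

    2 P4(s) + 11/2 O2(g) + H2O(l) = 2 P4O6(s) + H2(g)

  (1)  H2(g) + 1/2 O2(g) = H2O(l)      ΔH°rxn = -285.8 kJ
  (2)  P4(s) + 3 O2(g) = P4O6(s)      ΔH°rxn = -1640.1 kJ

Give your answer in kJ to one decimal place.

ΔH°rxn = -2994.4 kJ

(1) reversed: +285.8 kJ
(2) × 2: (2)·(-1640.1) = -3280.2 kJ
Summing the manipulated equations, ΔH°rxn = (+285.8) + (-3280.2) = -2994.4 kJ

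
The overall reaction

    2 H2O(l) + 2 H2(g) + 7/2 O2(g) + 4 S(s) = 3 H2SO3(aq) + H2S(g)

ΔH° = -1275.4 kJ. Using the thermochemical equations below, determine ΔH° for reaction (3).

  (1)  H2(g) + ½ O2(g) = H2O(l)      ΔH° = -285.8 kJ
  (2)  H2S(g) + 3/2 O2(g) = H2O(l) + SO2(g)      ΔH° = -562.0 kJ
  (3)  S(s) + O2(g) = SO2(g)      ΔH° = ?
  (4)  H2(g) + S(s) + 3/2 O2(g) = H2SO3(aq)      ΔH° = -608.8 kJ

(1) reversed: +285.8 kJ
(2) reversed: +562.0 kJ
(3) as written: contributes x
(4) × 3: (3)·(-608.8) = -1826.4 kJ
-1275.4 = (+285.8) + (+562.0) + (-1826.4) + x
x = (-1275.4 − (-978.6)) / (1) = -296.8 kJ

ΔH° = -296.8 kJ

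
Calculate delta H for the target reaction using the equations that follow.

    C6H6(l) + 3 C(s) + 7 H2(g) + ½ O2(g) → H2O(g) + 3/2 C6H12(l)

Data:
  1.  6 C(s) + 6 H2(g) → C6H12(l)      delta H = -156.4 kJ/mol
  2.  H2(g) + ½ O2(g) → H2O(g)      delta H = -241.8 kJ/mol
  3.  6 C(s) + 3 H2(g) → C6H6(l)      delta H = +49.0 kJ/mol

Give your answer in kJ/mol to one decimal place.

eq. 1 × 3/2 (×3/2 to match 3/2 C6H12(l) in the target): (3/2)·(-156.4) = -234.6 kJ/mol
eq. 2 as written (H2O(g) already on the product side): -241.8 kJ/mol
eq. 3 reversed (C6H6(l) must end up as a reactant): -49.0 kJ/mol
delta H = (-234.6) + (-241.8) + (-49.0) = -525.4 kJ/mol

delta H = -525.4 kJ/mol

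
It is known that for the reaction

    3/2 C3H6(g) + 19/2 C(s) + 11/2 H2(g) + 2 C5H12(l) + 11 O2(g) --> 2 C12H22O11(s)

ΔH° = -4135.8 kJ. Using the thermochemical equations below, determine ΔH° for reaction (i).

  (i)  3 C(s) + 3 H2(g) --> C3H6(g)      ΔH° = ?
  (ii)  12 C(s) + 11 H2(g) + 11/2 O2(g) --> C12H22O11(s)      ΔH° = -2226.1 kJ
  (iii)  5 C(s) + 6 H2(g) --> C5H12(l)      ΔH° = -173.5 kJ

(i) reversed and × 3/2 (C3H6(g) must end up as a reactant; ×3/2 to match 3/2 C3H6(g) in the target): contributes −3/2·x
(ii) × 2 (×2 to match 2 C12H22O11(s) in the target): (2)·(-2226.1) = -4452.2 kJ
(iii) reversed and × 2 (C5H12(l) must end up as a reactant; scale by 2 for the 2 C5H12(l)): (-2)·(-173.5) = +347.0 kJ
-4135.8 = (-4452.2) + (+347.0) − 3/2·x
x = (-4135.8 − (-4105.2)) / (-3/2) = 20.4 kJ

ΔH° = 20.4 kJ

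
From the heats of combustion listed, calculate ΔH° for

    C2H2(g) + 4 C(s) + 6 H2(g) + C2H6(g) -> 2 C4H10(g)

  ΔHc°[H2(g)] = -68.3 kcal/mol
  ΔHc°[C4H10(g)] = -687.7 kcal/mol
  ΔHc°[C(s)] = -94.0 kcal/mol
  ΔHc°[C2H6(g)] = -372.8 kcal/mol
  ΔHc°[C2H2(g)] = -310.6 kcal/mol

ΔH° = -93.8 kcal/mol

With combustion enthalpies, reactants minus products:
= [1·(-310.6) + 4·(-94.0) + 6·(-68.3) + 1·(-372.8)] − [2·(-687.7)]
= -93.8 kcal/mol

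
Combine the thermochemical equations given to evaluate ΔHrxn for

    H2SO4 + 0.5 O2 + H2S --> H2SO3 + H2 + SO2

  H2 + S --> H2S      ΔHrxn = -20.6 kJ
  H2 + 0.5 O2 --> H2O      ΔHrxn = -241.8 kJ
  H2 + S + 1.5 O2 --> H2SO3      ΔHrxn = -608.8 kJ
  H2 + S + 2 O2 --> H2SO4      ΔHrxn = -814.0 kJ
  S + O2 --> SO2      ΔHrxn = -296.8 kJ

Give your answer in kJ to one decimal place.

ΔHrxn = -71.0 kJ

equation 1 reversed (reverse to put H2S on the reactant side): +20.6 kJ
equation 2: not needed (H2O appears nowhere else).
equation 3 as written (H2SO3 already on the product side): -608.8 kJ
equation 4 reversed (H2SO4 must end up as a reactant): +814.0 kJ
equation 5 as written (SO2 already on the product side): -296.8 kJ
ΔHrxn = (+20.6) + (-608.8) + (+814.0) + (-296.8) = -71.0 kJ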